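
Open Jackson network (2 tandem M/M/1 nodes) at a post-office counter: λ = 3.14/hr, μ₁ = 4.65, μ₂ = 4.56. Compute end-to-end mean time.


Each node sees arrival rate λ = 3.14/hr (tandem ⇒ throughput preserved).
W₁ = 1/(μ₁−λ) = 1/(4.65−3.14) = 0.66225 hr
W₂ = 1/(μ₂−λ) = 1/(4.56−3.14) = 0.70423 hr
W_total = W₁ + W₂ = 0.66225 + 0.70423 = 1.36648 hr

Final: 1.36648 hr


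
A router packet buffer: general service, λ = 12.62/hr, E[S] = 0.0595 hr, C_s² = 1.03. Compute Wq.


ρ = λ·E[S] = 12.62·0.0595 = 0.7509
E[S²] = E[S]²(1+C_s²) = 0.0595²·(1+1.03) = 0.007187
Wq = λ·E[S²]/(2(1−ρ)) = 12.62·0.007187/(2·0.2491) = 0.18204 hr

Final: 0.18204 hr


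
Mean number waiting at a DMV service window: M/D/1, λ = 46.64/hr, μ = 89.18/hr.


ρ = 46.64/89.18 = 0.5230
M/D/1: Lq = ρ²/(2(1−ρ)) = 0.2735/(2·0.4770) = 0.28670

Final: 0.28670


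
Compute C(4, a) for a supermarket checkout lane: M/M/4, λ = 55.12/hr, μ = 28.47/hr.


a = λ/μ = 1.9361; ρ = a/4 = 0.4840
P₀ = 0.139774 (from M/M/c formula)
C(c,a) = [a^c/(c!(1−ρ))]·P₀ = [14.05034/(24·0.5160)]·0.139774
= 1.13460·0.139774 = 0.158588

Final: 0.158588


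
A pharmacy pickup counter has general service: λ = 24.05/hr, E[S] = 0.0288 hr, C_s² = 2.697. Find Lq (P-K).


ρ = λ·E[S] = 24.05·0.0288 = 0.6926
Lq = ρ²(1+C_s²)/(2(1−ρ)) = 0.4798·(1+2.697)/(2·0.3074)
= 0.4798·3.6970/0.6147 = 2.88528

Final: 2.88528


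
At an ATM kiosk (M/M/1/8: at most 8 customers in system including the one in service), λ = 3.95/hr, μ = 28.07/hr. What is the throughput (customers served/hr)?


ρ = 0.1407; P_K = (1−ρ)ρ^8/(1−ρ^9) = 0.0000001321
λ_eff = λ(1 − P_K) = 3.95·(1 − 0.0000001321) = 3.95·1.000000 = 3.9500 /hr

Final: 3.9500 /hr


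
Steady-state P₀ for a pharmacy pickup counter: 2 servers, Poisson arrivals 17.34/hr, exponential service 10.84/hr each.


a = λ/μ = 17.34/10.84 = 1.5996; ρ = a/c = 0.7998
Σ_{k=0}^{1} a^k/k! (terms k=0..1) = 1.00000 + 1.59963 = 2.59963
Tail: a^2/(2!(1−ρ)) = 2.55882/(2·0.2002) = 6.39115
P₀ = 1/(2.59963 + 6.39115) = 1/8.99078 = 0.111225

Final: 0.111225


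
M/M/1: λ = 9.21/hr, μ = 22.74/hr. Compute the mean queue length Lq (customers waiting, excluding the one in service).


ρ = 9.21/22.74 = 0.4050
Lq = ρ²/(1−ρ) = 0.1640/0.5950 = 0.2757

Final: 0.2757


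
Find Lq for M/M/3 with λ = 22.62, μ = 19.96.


a = λ/μ = 1.1333; ρ = a/3 = 0.3778
P₀ = 0.315931
Lq = P₀·a^c·ρ / (c!·(1−ρ)²) = 0.315931·1.45545·0.3778/(6·0.38719)
= 0.07477

Final: 0.07477


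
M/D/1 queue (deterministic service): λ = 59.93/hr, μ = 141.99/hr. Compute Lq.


ρ = 59.93/141.99 = 0.4221
M/D/1: Lq = ρ²/(2(1−ρ)) = 0.1781/(2·0.5779) = 0.15412

Final: 0.15412


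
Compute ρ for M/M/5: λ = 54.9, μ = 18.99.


ρ = λ/(cμ) = 54.9/(5·18.99) = 54.9/94.95 = 0.5782

Final: 0.5782


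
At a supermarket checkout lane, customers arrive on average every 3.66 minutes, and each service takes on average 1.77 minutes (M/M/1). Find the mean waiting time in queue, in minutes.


λ = 60/3.66 = 16.3934 /hr
μ = 60/1.77 = 33.8983 /hr
ρ = λ/μ = 16.3934/33.8983 = 0.4836
Wq = ρ/(μ−λ) = 0.4836/(33.8983−16.3934) = 0.02763 hr
In minutes: 0.02763·60 = 1.658 min

Final: 1.658 min


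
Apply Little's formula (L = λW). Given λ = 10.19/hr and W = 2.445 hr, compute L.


L = λW = 10.19·2.445 = 24.9145

Final: 24.9145


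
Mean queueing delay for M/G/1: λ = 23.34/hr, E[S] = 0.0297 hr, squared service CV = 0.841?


ρ = λ·E[S] = 23.34·0.0297 = 0.6932
E[S²] = E[S]²(1+C_s²) = 0.0297²·(1+0.841) = 0.001624
Wq = λ·E[S²]/(2(1−ρ)) = 23.34·0.001624/(2·0.3068) = 0.06177 hr

Final: 0.06177 hr


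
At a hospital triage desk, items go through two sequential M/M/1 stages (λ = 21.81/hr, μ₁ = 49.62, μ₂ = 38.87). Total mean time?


Each node sees arrival rate λ = 21.81/hr (tandem ⇒ throughput preserved).
W₁ = 1/(μ₁−λ) = 1/(49.62−21.81) = 0.03596 hr
W₂ = 1/(μ₂−λ) = 1/(38.87−21.81) = 0.05862 hr
W_total = W₁ + W₂ = 0.03596 + 0.05862 = 0.09457 hr

Final: 0.09457 hr


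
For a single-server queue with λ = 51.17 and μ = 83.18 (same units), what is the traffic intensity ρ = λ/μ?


ρ = λ/μ = 51.17/83.18 = 0.6152

Final: 0.6152


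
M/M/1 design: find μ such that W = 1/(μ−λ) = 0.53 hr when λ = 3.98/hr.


W = 1/(μ−λ) ⇒ μ − λ = 1/W = 1/0.53 = 1.8868
μ = λ + 1/W = 3.98 + 1.8868 = 5.8668 per hr

Final: 5.8668 /hr


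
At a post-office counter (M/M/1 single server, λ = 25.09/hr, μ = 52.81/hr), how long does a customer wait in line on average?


ρ = 25.09/52.81 = 0.4751
Wq = ρ/(μ−λ) = 0.4751/(52.81 − 25.09) = 0.4751/27.72 = 0.01714 hr

Final: 0.01714 hr


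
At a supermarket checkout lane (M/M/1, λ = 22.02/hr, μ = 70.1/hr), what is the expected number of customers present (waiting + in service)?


ρ = λ/μ = 22.02/70.1 = 0.3141
L = ρ/(1−ρ) = 0.3141/(1 − 0.3141) = 0.3141/0.6859 = 0.4580

Final: 0.4580


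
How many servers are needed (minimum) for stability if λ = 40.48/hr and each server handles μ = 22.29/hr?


Stability requires cμ > λ ⇔ c > λ/μ.
λ/μ = 40.48/22.29 = 1.8161
Minimum integer c = ⌊1.8161⌋ + 1 = 2
Check: 2·22.29 = 44.58 > 40.48, while 1·22.29 = 22.29 ≤ 40.48

Final: 2 servers


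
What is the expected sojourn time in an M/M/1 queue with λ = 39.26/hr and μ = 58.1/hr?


W = 1/(μ−λ) = 1/(58.1 − 39.26) = 1/18.84 = 0.05308 hr

Final: 0.05308 hr


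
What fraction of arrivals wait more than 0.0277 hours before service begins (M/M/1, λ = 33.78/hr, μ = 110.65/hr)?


ρ = 33.78/110.65 = 0.3053
P(Wq > t) = ρ·e^{−(μ−λ)t} = 0.3053·e^{−2.1293}
= 0.3053·0.118921 = 0.036305

Final: 0.036305


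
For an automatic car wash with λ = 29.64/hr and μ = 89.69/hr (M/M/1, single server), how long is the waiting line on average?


ρ = 29.64/89.69 = 0.3305
Lq = ρ²/(1−ρ) = 0.1092/0.6695 = 0.1631

Final: 0.1631


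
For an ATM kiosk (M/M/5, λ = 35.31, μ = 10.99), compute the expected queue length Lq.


a = λ/μ = 3.2129; ρ = a/5 = 0.6426
P₀ = 0.036597
Lq = P₀·a^c·ρ / (c!·(1−ρ)²) = 0.036597·342.37349·0.6426/(120·0.12775)
= 0.52522

Final: 0.52522


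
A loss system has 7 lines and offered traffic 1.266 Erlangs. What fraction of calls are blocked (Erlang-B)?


B(c,a) = (a^c/c!) / Σ_{k=0}^{c} a^k/k!
a^7/7! = 0.001034
Σ terms (k=0..7): 1.00000 + 1.26600 + 0.80138 + 0.33818 + 0.10703 + 0.02710 + 0.005718 + 0.001034 = 3.546448
B = 0.001034/3.546448 = 0.0002916

Final: 0.0002916


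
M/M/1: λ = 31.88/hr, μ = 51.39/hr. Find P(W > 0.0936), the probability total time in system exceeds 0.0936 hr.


W ~ Exponential(μ−λ) for M/M/1.
μ − λ = 51.39 − 31.88 = 19.5100
P(W > t) = e^{−(μ−λ)t} = e^{−1.8261} = 0.161035

Final: 0.161035


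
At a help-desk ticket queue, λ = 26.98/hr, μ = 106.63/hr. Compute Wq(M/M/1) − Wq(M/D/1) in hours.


ρ = 26.98/106.63 = 0.2530
Wq(M/M/1) = ρ/(μ−λ) = 0.2530/79.65 = 0.003177 hr
Wq(M/D/1) = ρ/(2(μ−λ)) = 0.001588 hr
Savings = 0.003177 − 0.001588 = 0.001588 hr

Final: 0.001588 hr


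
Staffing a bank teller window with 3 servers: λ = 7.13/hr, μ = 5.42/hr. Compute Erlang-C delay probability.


a = λ/μ = 1.3155; ρ = a/3 = 0.4385
P₀ = 0.259303 (from M/M/c formula)
C(c,a) = [a^c/(c!(1−ρ))]·P₀ = [2.27652/(6·0.5615)]·0.259303
= 0.67572·0.259303 = 0.175217

Final: 0.175217


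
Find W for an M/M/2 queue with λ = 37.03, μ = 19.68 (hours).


a = 1.8816; ρ = 0.9408; P₀ = 0.030501
Lq = P₀·a^c·ρ/(c!(1−ρ)²) = 14.49585
Wq = Lq/λ = 14.49585/37.03 = 0.39146 hr
W = Wq + 1/μ = 0.39146 + 0.05081 = 0.44228 hr

Final: 0.44228 hr


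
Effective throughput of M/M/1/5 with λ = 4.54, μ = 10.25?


ρ = 0.4429; P_K = (1−ρ)ρ^5/(1−ρ^6) = 0.009569
λ_eff = λ(1 − P_K) = 4.54·(1 − 0.009569) = 4.54·0.990431 = 4.4966 /hr

Final: 4.4966 /hr


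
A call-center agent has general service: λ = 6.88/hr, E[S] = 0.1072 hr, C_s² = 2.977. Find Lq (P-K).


ρ = λ·E[S] = 6.88·0.1072 = 0.7375
Lq = ρ²(1+C_s²)/(2(1−ρ)) = 0.5440·(1+2.977)/(2·0.2625)
= 0.5440·3.9770/0.5249 = 4.12119

Final: 4.12119


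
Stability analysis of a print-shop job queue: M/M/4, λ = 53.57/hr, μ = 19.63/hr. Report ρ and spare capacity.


Total capacity cμ = 4·19.63 = 78.52/hr
ρ = λ/(cμ) = 53.57/78.52 = 0.6822
Stable ⇔ ρ < 1: YES
Spare capacity = cμ − λ = 78.52 − 53.57 = 24.95/hr

Final: ρ = 0.6822; stable; margin = 24.95/hr


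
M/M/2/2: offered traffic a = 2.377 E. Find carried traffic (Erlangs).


B(2,2.377) = 0.455504 (Erlang-B)
Carried load = a(1 − B) = 2.377·(1 − 0.455504) = 2.377·0.544496 = 1.2943 E

Final: 1.2943 Erlangs


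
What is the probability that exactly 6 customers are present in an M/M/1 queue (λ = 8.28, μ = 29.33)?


ρ = 8.28/29.33 = 0.2823
P_n = (1−ρ)·ρ^n = (1 − 0.2823)·0.2823^6 = 0.7177·0.0005062 = 0.0003633

Final: 0.0003633


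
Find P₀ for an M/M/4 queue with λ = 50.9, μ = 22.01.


a = λ/μ = 50.9/22.01 = 2.3126; ρ = a/c = 0.5781
Σ_{k=0}^{3} a^k/k! (terms k=0..3) = 1.00000 + 2.31259 + 2.67403 + 2.06130 = 8.04791
Tail: a^4/(4!(1−ρ)) = 28.60164/(24·0.4219) = 2.82500
P₀ = 1/(8.04791 + 2.82500) = 1/10.87291 = 0.091972

Final: 0.091972


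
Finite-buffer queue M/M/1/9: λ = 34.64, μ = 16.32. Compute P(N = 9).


ρ = λ/μ = 34.64/16.32 = 2.1225
P_K = (1−ρ)ρ^K/(1−ρ^(K+1)) = (-1.1225·874.418949)/(1 − 1855.997083)
= -981.578134/-1854.997083 = 0.529153

Final: 0.529153


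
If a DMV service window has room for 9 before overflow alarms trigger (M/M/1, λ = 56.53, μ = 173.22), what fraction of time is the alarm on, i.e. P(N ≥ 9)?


ρ = 56.53/173.22 = 0.3263
P(N ≥ n) = ρ^n = 0.3263^9 = 0.00004199

Final: 0.00004199


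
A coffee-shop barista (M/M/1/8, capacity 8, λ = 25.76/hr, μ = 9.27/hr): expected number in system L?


ρ = 25.76/9.27 = 2.7789
L = ρ[1 − (K+1)ρ^K + Kρ^(K+1)] / [(1−ρ)(1−ρ^(K+1))]
Numerator: 2.7789·(1 − 9·3555.731805 + 8·9880.868532) = 130735.090118
Denominator: (-1.7789)·(-9879.868532) = 17574.868618
L = 130735.090118/17574.868618 = 7.4388

Final: 7.4388


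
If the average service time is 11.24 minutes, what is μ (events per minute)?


μ = 1/(service time) in consistent units.
1 minute = 1 min, so μ = 1/11.24 = 0.08897 per minute

Final: 0.08897 /min


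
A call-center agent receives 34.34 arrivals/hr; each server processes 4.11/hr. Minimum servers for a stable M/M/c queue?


Stability requires cμ > λ ⇔ c > λ/μ.
λ/μ = 34.34/4.11 = 8.3552
Minimum integer c = ⌊8.3552⌋ + 1 = 9
Check: 9·4.11 = 36.99 > 34.34, while 8·4.11 = 32.88 ≤ 34.34

Final: 9 servers


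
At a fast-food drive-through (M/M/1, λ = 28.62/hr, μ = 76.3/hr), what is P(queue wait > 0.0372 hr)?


ρ = 28.62/76.3 = 0.3751
P(Wq > t) = ρ·e^{−(μ−λ)t} = 0.3751·e^{−1.7737}
= 0.3751·0.169705 = 0.063656

Final: 0.063656


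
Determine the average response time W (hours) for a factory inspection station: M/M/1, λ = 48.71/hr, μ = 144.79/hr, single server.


W = 1/(μ−λ) = 1/(144.79 − 48.71) = 1/96.08 = 0.01041 hr

Final: 0.01041 hr


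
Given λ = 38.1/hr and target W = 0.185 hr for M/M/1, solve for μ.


W = 1/(μ−λ) ⇒ μ − λ = 1/W = 1/0.185 = 5.4054
μ = λ + 1/W = 38.1 + 5.4054 = 43.5054 per hr

Final: 43.5054 /hr


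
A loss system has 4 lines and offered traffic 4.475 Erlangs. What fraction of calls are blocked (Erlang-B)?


B(c,a) = (a^c/c!) / Σ_{k=0}^{c} a^k/k!
a^4/4! = 16.709402
Σ terms (k=0..4): 1.00000 + 4.47500 + 10.01281 + 14.93578 + 16.70940 = 47.132994
B = 16.709402/47.132994 = 0.354516

Final: 0.354516


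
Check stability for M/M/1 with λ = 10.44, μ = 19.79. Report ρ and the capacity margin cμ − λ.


Total capacity cμ = 1·19.79 = 19.79/hr
ρ = λ/(cμ) = 10.44/19.79 = 0.5275
Stable ⇔ ρ < 1: YES
Spare capacity = cμ − λ = 19.79 − 10.44 = 9.35/hr

Final: ρ = 0.5275; stable; margin = 9.35/hr


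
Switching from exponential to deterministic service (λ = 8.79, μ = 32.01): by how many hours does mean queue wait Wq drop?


ρ = 8.79/32.01 = 0.2746
Wq(M/M/1) = ρ/(μ−λ) = 0.2746/23.22 = 0.01183 hr
Wq(M/D/1) = ρ/(2(μ−λ)) = 0.005913 hr
Savings = 0.01183 − 0.005913 = 0.005913 hr

Final: 0.005913 hr


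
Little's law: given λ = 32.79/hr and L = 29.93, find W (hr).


W = L/λ = 29.93/32.79 = 0.9128 hr

Final: 0.9128 hr


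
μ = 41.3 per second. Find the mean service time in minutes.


Mean service time = 1/μ = 1/41.3 second = 0.02421 second
In minutes: 0.02421 × 0.0166667 = 0.0004036 min

Final: 0.0004036 min


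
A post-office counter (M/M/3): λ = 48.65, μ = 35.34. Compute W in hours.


a = 1.3766; ρ = 0.4589; P₀ = 0.242265
Lq = P₀·a^c·ρ/(c!(1−ρ)²) = 0.16508
Wq = Lq/λ = 0.16508/48.65 = 0.003393 hr
W = Wq + 1/μ = 0.003393 + 0.02830 = 0.03169 hr

Final: 0.03169 hr


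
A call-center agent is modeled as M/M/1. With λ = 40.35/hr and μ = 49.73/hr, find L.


ρ = λ/μ = 40.35/49.73 = 0.8114
L = ρ/(1−ρ) = 0.8114/(1 − 0.8114) = 0.8114/0.1886 = 4.3017

Final: 4.3017


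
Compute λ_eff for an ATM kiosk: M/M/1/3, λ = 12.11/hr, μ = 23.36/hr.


ρ = 0.5184; P_K = (1−ρ)ρ^3/(1−ρ^4) = 0.072319
λ_eff = λ(1 − P_K) = 12.11·(1 − 0.072319) = 12.11·0.927681 = 11.2342 /hr

Final: 11.2342 /hr


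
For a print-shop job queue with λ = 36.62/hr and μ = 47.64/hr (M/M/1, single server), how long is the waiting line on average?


ρ = 36.62/47.64 = 0.7687
Lq = ρ²/(1−ρ) = 0.5909/0.2313 = 2.5544

Final: 2.5544


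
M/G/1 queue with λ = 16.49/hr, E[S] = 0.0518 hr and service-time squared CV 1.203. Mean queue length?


ρ = λ·E[S] = 16.49·0.0518 = 0.8542
Lq = ρ²(1+C_s²)/(2(1−ρ)) = 0.7296·(1+1.203)/(2·0.1458)
= 0.7296·2.2030/0.2916 = 5.51156

Final: 5.51156


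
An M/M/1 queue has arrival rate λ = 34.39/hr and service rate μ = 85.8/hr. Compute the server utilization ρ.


ρ = λ/μ = 34.39/85.8 = 0.4008

Final: 0.4008


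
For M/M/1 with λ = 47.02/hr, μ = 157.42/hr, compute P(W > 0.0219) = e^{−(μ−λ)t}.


W ~ Exponential(μ−λ) for M/M/1.
μ − λ = 157.42 − 47.02 = 110.4000
P(W > t) = e^{−(μ−λ)t} = e^{−2.4178} = 0.089121

Final: 0.089121


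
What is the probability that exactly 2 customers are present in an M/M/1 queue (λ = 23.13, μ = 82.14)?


ρ = 23.13/82.14 = 0.2816
P_n = (1−ρ)·ρ^n = (1 − 0.2816)·0.2816^2 = 0.7184·0.079294 = 0.056966

Final: 0.056966


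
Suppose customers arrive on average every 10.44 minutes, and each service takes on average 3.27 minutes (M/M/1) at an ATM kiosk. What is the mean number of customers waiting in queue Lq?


λ = 60/10.44 = 5.7471 /hr
μ = 60/3.27 = 18.3486 /hr
ρ = λ/μ = 5.7471/18.3486 = 0.3132
Lq = ρ²/(1−ρ) = 0.09811/0.6868 = 0.1428

Final: 0.1428


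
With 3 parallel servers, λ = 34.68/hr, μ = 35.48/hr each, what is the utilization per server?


ρ = λ/(cμ) = 34.68/(3·35.48) = 34.68/106.44 = 0.3258

Final: 0.3258


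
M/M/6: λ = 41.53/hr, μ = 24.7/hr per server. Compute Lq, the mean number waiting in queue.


a = λ/μ = 1.6814; ρ = a/6 = 0.2802
P₀ = 0.186023
Lq = P₀·a^c·ρ / (c!·(1−ρ)²) = 0.186023·22.59383·0.2802/(720·0.51807)
= 0.003158

Final: 0.003158


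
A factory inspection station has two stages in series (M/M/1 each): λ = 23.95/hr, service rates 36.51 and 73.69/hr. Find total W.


Each node sees arrival rate λ = 23.95/hr (tandem ⇒ throughput preserved).
W₁ = 1/(μ₁−λ) = 1/(36.51−23.95) = 0.07962 hr
W₂ = 1/(μ₂−λ) = 1/(73.69−23.95) = 0.02010 hr
W_total = W₁ + W₂ = 0.07962 + 0.02010 = 0.09972 hr

Final: 0.09972 hr


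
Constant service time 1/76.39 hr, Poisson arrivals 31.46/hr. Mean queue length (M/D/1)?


ρ = 31.46/76.39 = 0.4118
M/D/1: Lq = ρ²/(2(1−ρ)) = 0.1696/(2·0.5882) = 0.14418

Final: 0.14418


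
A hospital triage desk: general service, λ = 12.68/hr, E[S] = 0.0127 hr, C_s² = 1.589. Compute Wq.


ρ = λ·E[S] = 12.68·0.0127 = 0.1610
E[S²] = E[S]²(1+C_s²) = 0.0127²·(1+1.589) = 0.0004176
Wq = λ·E[S²]/(2(1−ρ)) = 12.68·0.0004176/(2·0.8390) = 0.003156 hr

Final: 0.003156 hr


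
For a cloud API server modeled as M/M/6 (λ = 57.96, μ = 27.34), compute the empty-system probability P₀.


a = λ/μ = 57.96/27.34 = 2.1200; ρ = a/c = 0.3533
Σ_{k=0}^{5} a^k/k! (terms k=0..5) = 1.00000 + 2.11997 + 2.24714 + 1.58796 + 0.84160 + 0.35684 = 8.15350
Tail: a^6/(6!(1−ρ)) = 90.77771/(720·0.6467) = 0.19497
P₀ = 1/(8.15350 + 0.19497) = 1/8.34847 = 0.119782

Final: 0.119782


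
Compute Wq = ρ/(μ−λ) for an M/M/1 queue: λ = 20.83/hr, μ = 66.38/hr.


ρ = 20.83/66.38 = 0.3138
Wq = ρ/(μ−λ) = 0.3138/(66.38 − 20.83) = 0.3138/45.55 = 0.006889 hr

Final: 0.006889 hr


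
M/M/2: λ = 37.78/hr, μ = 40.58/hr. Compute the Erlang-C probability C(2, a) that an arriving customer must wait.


a = λ/μ = 0.9310; ρ = a/2 = 0.4655
P₀ = 0.364722 (from M/M/c formula)
C(c,a) = [a^c/(c!(1−ρ))]·P₀ = [0.86676/(2·0.5345)]·0.364722
= 0.81082·0.364722 = 0.295722

Final: 0.295722


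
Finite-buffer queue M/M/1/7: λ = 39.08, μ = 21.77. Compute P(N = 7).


ρ = λ/μ = 39.08/21.77 = 1.7951
P_K = (1−ρ)ρ^K/(1−ρ^(K+1)) = (-0.7951·60.072109)/(1 − 107.837301)
= -47.765191/-106.837301 = 0.447083

Final: 0.447083


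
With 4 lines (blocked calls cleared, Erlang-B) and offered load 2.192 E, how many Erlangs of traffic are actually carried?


B(4,2.192) = 0.115733 (Erlang-B)
Carried load = a(1 − B) = 2.192·(1 − 0.115733) = 2.192·0.884267 = 1.9383 E

Final: 1.9383 Erlangs


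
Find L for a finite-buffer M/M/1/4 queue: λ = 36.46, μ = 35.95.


ρ = 36.46/35.95 = 1.0142
L = ρ[1 − (K+1)ρ^K + Kρ^(K+1)] / [(1−ρ)(1−ρ^(K+1))]
Numerator: 1.0142·(1 − 5·1.057964 + 4·1.072973) = 0.002100
Denominator: (-0.01419)·(-0.072973) = 0.001035
L = 0.002100/0.001035 = 2.0282

Final: 2.0282


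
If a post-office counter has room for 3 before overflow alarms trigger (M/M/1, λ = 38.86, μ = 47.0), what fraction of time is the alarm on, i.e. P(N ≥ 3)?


ρ = 38.86/47.0 = 0.8268
P(N ≥ n) = ρ^n = 0.8268^3 = 0.565216

Final: 0.565216


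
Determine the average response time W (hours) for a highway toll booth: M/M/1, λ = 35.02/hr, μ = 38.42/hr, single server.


W = 1/(μ−λ) = 1/(38.42 − 35.02) = 1/3.40 = 0.2941 hr

Final: 0.2941 hr


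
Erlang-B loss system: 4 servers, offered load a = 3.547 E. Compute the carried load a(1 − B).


B(4,3.547) = 0.265185 (Erlang-B)
Carried load = a(1 − B) = 3.547·(1 − 0.265185) = 3.547·0.734815 = 2.6064 E

Final: 2.6064 Erlangs


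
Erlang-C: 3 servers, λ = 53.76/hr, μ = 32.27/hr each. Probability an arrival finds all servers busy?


a = λ/μ = 1.6659; ρ = a/3 = 0.5553
P₀ = 0.172815 (from M/M/c formula)
C(c,a) = [a^c/(c!(1−ρ))]·P₀ = [4.62361/(6·0.4447)]·0.172815
= 1.73291·0.172815 = 0.299473

Final: 0.299473


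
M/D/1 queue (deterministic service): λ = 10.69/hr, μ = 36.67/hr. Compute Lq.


ρ = 10.69/36.67 = 0.2915
M/D/1: Lq = ρ²/(2(1−ρ)) = 0.08498/(2·0.7085) = 0.05998

Final: 0.05998


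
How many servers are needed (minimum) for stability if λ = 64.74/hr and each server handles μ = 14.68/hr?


Stability requires cμ > λ ⇔ c > λ/μ.
λ/μ = 64.74/14.68 = 4.4101
Minimum integer c = ⌊4.4101⌋ + 1 = 5
Check: 5·14.68 = 73.40 > 64.74, while 4·14.68 = 58.72 ≤ 64.74

Final: 5 servers


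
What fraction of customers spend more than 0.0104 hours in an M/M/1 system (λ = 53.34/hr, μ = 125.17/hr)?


W ~ Exponential(μ−λ) for M/M/1.
μ − λ = 125.17 − 53.34 = 71.8300
P(W > t) = e^{−(μ−λ)t} = e^{−0.7470} = 0.473771

Final: 0.473771


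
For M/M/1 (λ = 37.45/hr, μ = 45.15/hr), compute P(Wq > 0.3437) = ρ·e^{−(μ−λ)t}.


ρ = 37.45/45.15 = 0.8295
P(Wq > t) = ρ·e^{−(μ−λ)t} = 0.8295·e^{−2.6465}
= 0.8295·0.070900 = 0.058808

Final: 0.058808


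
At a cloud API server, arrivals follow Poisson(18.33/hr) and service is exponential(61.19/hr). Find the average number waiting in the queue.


ρ = 18.33/61.19 = 0.2996
Lq = ρ²/(1−ρ) = 0.08974/0.7004 = 0.1281

Final: 0.1281


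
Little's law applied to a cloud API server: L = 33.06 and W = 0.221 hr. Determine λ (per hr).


λ = L/W = 33.06/0.221 = 149.5928 /hr

Final: 149.5928 /hr


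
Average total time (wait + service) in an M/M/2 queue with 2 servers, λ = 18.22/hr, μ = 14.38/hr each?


a = 1.2670; ρ = 0.6335; P₀ = 0.224351
Lq = P₀·a^c·ρ/(c!(1−ρ)²) = 0.84944
Wq = Lq/λ = 0.84944/18.22 = 0.04662 hr
W = Wq + 1/μ = 0.04662 + 0.06954 = 0.11616 hr

Final: 0.11616 hr


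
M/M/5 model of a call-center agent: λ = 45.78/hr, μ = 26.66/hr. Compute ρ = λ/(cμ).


ρ = λ/(cμ) = 45.78/(5·26.66) = 45.78/133.30 = 0.3434

Final: 0.3434


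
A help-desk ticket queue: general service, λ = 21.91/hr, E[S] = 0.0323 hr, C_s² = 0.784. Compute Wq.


ρ = λ·E[S] = 21.91·0.0323 = 0.7077
E[S²] = E[S]²(1+C_s²) = 0.0323²·(1+0.784) = 0.001861
Wq = λ·E[S²]/(2(1−ρ)) = 21.91·0.001861/(2·0.2923) = 0.06975 hr

Final: 0.06975 hr


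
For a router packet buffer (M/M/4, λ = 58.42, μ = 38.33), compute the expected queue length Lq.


a = λ/μ = 1.5241; ρ = a/4 = 0.3810
P₀ = 0.215565
Lq = P₀·a^c·ρ / (c!·(1−ρ)²) = 0.215565·5.39624·0.3810/(24·0.38312)
= 0.04820

Final: 0.04820


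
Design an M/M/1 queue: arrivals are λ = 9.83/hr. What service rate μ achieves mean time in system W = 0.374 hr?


W = 1/(μ−λ) ⇒ μ − λ = 1/W = 1/0.374 = 2.6738
μ = λ + 1/W = 9.83 + 2.6738 = 12.5038 per hr

Final: 12.5038 /hr


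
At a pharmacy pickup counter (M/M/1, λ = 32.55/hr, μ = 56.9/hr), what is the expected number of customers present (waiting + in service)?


ρ = λ/μ = 32.55/56.9 = 0.5721
L = ρ/(1−ρ) = 0.5721/(1 − 0.5721) = 0.5721/0.4279 = 1.3368

Final: 1.3368


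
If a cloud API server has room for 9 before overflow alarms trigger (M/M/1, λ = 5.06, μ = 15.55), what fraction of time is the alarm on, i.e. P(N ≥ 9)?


ρ = 5.06/15.55 = 0.3254
P(N ≥ n) = ρ^n = 0.3254^9 = 0.00004091

Final: 0.00004091


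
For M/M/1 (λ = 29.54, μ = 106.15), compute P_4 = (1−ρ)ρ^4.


ρ = 29.54/106.15 = 0.2783
P_n = (1−ρ)·ρ^n = (1 − 0.2783)·0.2783^4 = 0.7217·0.005997 = 0.004328

Final: 0.004328


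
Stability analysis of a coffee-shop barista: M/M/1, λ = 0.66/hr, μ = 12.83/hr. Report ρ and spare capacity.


Total capacity cμ = 1·12.83 = 12.83/hr
ρ = λ/(cμ) = 0.66/12.83 = 0.05144
Stable ⇔ ρ < 1: YES
Spare capacity = cμ − λ = 12.83 − 0.66 = 12.17/hr

Final: ρ = 0.05144; stable; margin = 12.17/hr


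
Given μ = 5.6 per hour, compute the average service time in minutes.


Mean service time = 1/μ = 1/5.6 hour = 0.17857 hour
In minutes: 0.17857 × 60 = 10.7143 min

Final: 10.7143 min


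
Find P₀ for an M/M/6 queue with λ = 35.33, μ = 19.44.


a = λ/μ = 35.33/19.44 = 1.8174; ρ = a/c = 0.3029
Σ_{k=0}^{5} a^k/k! (terms k=0..5) = 1.00000 + 1.81739 + 1.65145 + 1.00044 + 0.45455 + 0.16522 = 6.08904
Tail: a^6/(6!(1−ρ)) = 36.03166/(720·0.6971) = 0.07179
P₀ = 1/(6.08904 + 0.07179) = 1/6.16083 = 0.162316

Final: 0.162316


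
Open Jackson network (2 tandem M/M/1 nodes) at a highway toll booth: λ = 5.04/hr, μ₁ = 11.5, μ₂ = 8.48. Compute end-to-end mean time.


Each node sees arrival rate λ = 5.04/hr (tandem ⇒ throughput preserved).
W₁ = 1/(μ₁−λ) = 1/(11.5−5.04) = 0.15480 hr
W₂ = 1/(μ₂−λ) = 1/(8.48−5.04) = 0.29070 hr
W_total = W₁ + W₂ = 0.15480 + 0.29070 = 0.44550 hr

Final: 0.44550 hr


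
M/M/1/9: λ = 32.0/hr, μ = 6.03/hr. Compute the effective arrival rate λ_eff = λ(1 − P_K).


ρ = 5.3068; P_K = (1−ρ)ρ^9/(1−ρ^10) = 0.811563
λ_eff = λ(1 − P_K) = 32.0·(1 − 0.811563) = 32.0·0.188437 = 6.0300 /hr

Final: 6.0300 /hr


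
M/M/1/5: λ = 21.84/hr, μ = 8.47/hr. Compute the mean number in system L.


ρ = 21.84/8.47 = 2.5785
L = ρ[1 − (K+1)ρ^K + Kρ^(K+1)] / [(1−ρ)(1−ρ^(K+1))]
Numerator: 2.5785·(1 − 6·113.984584 + 5·293.910663) = 2028.375974
Denominator: (-1.5785)·(-292.910663) = 462.363112
L = 2028.375974/462.363112 = 4.3870

Final: 4.3870


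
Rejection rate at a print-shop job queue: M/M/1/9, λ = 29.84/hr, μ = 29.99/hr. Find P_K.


ρ = λ/μ = 29.84/29.99 = 0.9950
P_K = (1−ρ)ρ^K/(1−ρ^(K+1)) = (0.005002·0.955875)/(1 − 0.951094)
= 0.004781/0.048906 = 0.097759

Final: 0.097759


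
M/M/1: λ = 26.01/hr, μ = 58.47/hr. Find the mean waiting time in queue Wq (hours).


ρ = 26.01/58.47 = 0.4448
Wq = ρ/(μ−λ) = 0.4448/(58.47 − 26.01) = 0.4448/32.46 = 0.01370 hr

Final: 0.01370 hr


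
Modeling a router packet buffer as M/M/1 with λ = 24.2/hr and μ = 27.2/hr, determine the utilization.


ρ = λ/μ = 24.2/27.2 = 0.8897

Final: 0.8897


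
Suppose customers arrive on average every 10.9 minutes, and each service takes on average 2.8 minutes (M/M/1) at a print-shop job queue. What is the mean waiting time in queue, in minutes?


λ = 60/10.9 = 5.5046 /hr
μ = 60/2.8 = 21.4286 /hr
ρ = λ/μ = 5.5046/21.4286 = 0.2569
Wq = ρ/(μ−λ) = 0.2569/(21.4286−5.5046) = 0.01613 hr
In minutes: 0.01613·60 = 0.9679 min

Final: 0.9679 min


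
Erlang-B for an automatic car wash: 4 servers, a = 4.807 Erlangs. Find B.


B(c,a) = (a^c/c!) / Σ_{k=0}^{c} a^k/k!
a^4/4! = 22.247707
Σ terms (k=0..4): 1.00000 + 4.80700 + 11.55362 + 18.51276 + 22.24771 = 58.121089
B = 22.247707/58.121089 = 0.382782

Final: 0.382782


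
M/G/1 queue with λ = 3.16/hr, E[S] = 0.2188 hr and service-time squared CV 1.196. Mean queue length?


ρ = λ·E[S] = 3.16·0.2188 = 0.6914
Lq = ρ²(1+C_s²)/(2(1−ρ)) = 0.4780·(1+1.196)/(2·0.3086)
= 0.4780·2.1960/0.6172 = 1.70093

Final: 1.70093


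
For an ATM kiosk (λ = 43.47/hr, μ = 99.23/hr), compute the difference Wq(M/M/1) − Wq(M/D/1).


ρ = 43.47/99.23 = 0.4381
Wq(M/M/1) = ρ/(μ−λ) = 0.4381/55.76 = 0.007856 hr
Wq(M/D/1) = ρ/(2(μ−λ)) = 0.003928 hr
Savings = 0.007856 − 0.003928 = 0.003928 hr

Final: 0.003928 hr


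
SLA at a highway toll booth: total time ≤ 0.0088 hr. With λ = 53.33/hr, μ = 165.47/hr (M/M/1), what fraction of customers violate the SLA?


W ~ Exponential(μ−λ) for M/M/1.
μ − λ = 165.47 − 53.33 = 112.1400
P(W > t) = e^{−(μ−λ)t} = e^{−0.9868} = 0.372756

Final: 0.372756


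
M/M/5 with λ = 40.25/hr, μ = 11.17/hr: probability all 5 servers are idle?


a = λ/μ = 40.25/11.17 = 3.6034; ρ = a/c = 0.7207
Σ_{k=0}^{4} a^k/k! (terms k=0..4) = 1.00000 + 3.60340 + 6.49225 + 7.79807 + 7.02489 = 25.91861
Tail: a^5/(5!(1−ρ)) = 607.52417/(120·0.2793) = 18.12512
P₀ = 1/(25.91861 + 18.12512) = 1/44.04373 = 0.022705

Final: 0.022705


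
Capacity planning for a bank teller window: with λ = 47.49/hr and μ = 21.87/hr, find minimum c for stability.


Stability requires cμ > λ ⇔ c > λ/μ.
λ/μ = 47.49/21.87 = 2.1715
Minimum integer c = ⌊2.1715⌋ + 1 = 3
Check: 3·21.87 = 65.61 > 47.49, while 2·21.87 = 43.74 ≤ 47.49

Final: 3 servers


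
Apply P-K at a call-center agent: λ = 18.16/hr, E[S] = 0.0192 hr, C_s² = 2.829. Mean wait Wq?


ρ = λ·E[S] = 18.16·0.0192 = 0.3487
E[S²] = E[S]²(1+C_s²) = 0.0192²·(1+2.829) = 0.001412
Wq = λ·E[S²]/(2(1−ρ)) = 18.16·0.001412/(2·0.6513) = 0.01968 hr

Final: 0.01968 hr


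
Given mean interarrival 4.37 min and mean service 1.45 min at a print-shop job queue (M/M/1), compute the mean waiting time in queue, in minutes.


λ = 60/4.37 = 13.7300 /hr
μ = 60/1.45 = 41.3793 /hr
ρ = λ/μ = 13.7300/41.3793 = 0.3318
Wq = ρ/(μ−λ) = 0.3318/(41.3793−13.7300) = 0.01200 hr
In minutes: 0.01200·60 = 0.7200 min

Final: 0.7200 min


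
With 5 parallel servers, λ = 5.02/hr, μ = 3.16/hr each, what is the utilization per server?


ρ = λ/(cμ) = 5.02/(5·3.16) = 5.02/15.80 = 0.3177

Final: 0.3177


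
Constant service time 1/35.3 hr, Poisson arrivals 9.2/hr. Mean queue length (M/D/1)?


ρ = 9.2/35.3 = 0.2606
M/D/1: Lq = ρ²/(2(1−ρ)) = 0.06792/(2·0.7394) = 0.04593

Final: 0.04593


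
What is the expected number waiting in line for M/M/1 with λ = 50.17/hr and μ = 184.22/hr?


ρ = 50.17/184.22 = 0.2723
Lq = ρ²/(1−ρ) = 0.07417/0.7277 = 0.1019

Final: 0.1019


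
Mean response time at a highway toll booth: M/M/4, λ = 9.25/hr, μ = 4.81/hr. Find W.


a = 1.9231; ρ = 0.4808; P₀ = 0.141743
Lq = P₀·a^c·ρ/(c!(1−ρ)²) = 0.14404
Wq = Lq/λ = 0.14404/9.25 = 0.01557 hr
W = Wq + 1/μ = 0.01557 + 0.20790 = 0.22347 hr

Final: 0.22347 hr


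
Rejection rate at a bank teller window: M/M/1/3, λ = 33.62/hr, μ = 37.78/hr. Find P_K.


ρ = λ/μ = 33.62/37.78 = 0.8899
P_K = (1−ρ)ρ^K/(1−ρ^(K+1)) = (0.1101·0.704705)/(1 − 0.627109)
= 0.077596/0.372891 = 0.208093

Final: 0.208093


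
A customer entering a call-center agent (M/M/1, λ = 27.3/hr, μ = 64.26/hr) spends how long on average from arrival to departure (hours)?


W = 1/(μ−λ) = 1/(64.26 − 27.3) = 1/36.96 = 0.02706 hr

Final: 0.02706 hr


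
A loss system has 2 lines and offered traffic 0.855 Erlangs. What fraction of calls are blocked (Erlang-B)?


B(c,a) = (a^c/c!) / Σ_{k=0}^{c} a^k/k!
a^2/2! = 0.365512
Σ terms (k=0..2): 1.00000 + 0.85500 + 0.36551 = 2.220512
B = 0.365512/2.220512 = 0.164607

Final: 0.164607


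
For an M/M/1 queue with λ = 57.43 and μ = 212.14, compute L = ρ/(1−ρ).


ρ = λ/μ = 57.43/212.14 = 0.2707
L = ρ/(1−ρ) = 0.2707/(1 − 0.2707) = 0.2707/0.7293 = 0.3712

Final: 0.3712


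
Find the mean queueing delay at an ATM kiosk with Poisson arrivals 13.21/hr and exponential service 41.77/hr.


ρ = 13.21/41.77 = 0.3163
Wq = ρ/(μ−λ) = 0.3163/(41.77 − 13.21) = 0.3163/28.56 = 0.01107 hr

Final: 0.01107 hr


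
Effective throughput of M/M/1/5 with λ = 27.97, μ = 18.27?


ρ = 1.5309; P_K = (1−ρ)ρ^5/(1−ρ^6) = 0.376006
λ_eff = λ(1 − P_K) = 27.97·(1 − 0.376006) = 27.97·0.623994 = 17.4531 /hr

Final: 17.4531 /hr


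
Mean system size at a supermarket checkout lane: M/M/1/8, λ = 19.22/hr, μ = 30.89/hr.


ρ = 19.22/30.89 = 0.6222
L = ρ[1 − (K+1)ρ^K + Kρ^(K+1)] / [(1−ρ)(1−ρ^(K+1))]
Numerator: 0.6222·(1 − 9·0.022464 + 8·0.013977) = 0.565987
Denominator: (0.3778)·(0.986023) = 0.372512
L = 0.565987/0.372512 = 1.5194

Final: 1.5194


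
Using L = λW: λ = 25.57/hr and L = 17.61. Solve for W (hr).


W = L/λ = 17.61/25.57 = 0.6887 hr

Final: 0.6887 hr


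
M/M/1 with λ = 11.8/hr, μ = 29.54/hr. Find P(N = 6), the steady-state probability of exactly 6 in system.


ρ = 11.8/29.54 = 0.3995
P_n = (1−ρ)·ρ^n = (1 − 0.3995)·0.3995^6 = 0.6005·0.004063 = 0.002440

Final: 0.002440


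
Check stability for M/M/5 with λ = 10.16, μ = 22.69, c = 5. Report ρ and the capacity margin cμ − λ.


Total capacity cμ = 5·22.69 = 113.45/hr
ρ = λ/(cμ) = 10.16/113.45 = 0.08955
Stable ⇔ ρ < 1: YES
Spare capacity = cμ − λ = 113.45 − 10.16 = 103.29/hr

Final: ρ = 0.08955; stable; margin = 103.29/hr


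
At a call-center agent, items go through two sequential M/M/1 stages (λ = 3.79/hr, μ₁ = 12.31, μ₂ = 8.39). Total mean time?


Each node sees arrival rate λ = 3.79/hr (tandem ⇒ throughput preserved).
W₁ = 1/(μ₁−λ) = 1/(12.31−3.79) = 0.11737 hr
W₂ = 1/(μ₂−λ) = 1/(8.39−3.79) = 0.21739 hr
W_total = W₁ + W₂ = 0.11737 + 0.21739 = 0.33476 hr

Final: 0.33476 hr


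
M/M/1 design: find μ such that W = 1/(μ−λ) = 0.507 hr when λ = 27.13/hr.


W = 1/(μ−λ) ⇒ μ − λ = 1/W = 1/0.507 = 1.9724
μ = λ + 1/W = 27.13 + 1.9724 = 29.1024 per hr

Final: 29.1024 /hr


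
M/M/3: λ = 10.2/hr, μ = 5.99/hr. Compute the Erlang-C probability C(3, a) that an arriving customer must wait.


a = λ/μ = 1.7028; ρ = a/3 = 0.5676
P₀ = 0.165128 (from M/M/c formula)
C(c,a) = [a^c/(c!(1−ρ))]·P₀ = [4.93765/(6·0.4324)]·0.165128
= 1.90325·0.165128 = 0.314279

Final: 0.314279


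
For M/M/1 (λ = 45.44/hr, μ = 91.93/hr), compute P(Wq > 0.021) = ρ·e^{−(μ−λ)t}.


ρ = 45.44/91.93 = 0.4943
P(Wq > t) = ρ·e^{−(μ−λ)t} = 0.4943·e^{−0.9763}
= 0.4943·0.376706 = 0.186202

Final: 0.186202


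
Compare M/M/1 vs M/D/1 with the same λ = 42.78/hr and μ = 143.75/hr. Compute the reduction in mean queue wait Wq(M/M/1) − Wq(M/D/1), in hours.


ρ = 42.78/143.75 = 0.2976
Wq(M/M/1) = ρ/(μ−λ) = 0.2976/100.97 = 0.002947 hr
Wq(M/D/1) = ρ/(2(μ−λ)) = 0.001474 hr
Savings = 0.002947 − 0.001474 = 0.001474 hr

Final: 0.001474 hr


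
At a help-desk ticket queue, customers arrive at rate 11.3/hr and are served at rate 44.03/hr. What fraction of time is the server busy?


ρ = λ/μ = 11.3/44.03 = 0.2566

Final: 0.2566


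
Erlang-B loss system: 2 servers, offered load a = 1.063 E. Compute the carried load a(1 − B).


B(2,1.063) = 0.214988 (Erlang-B)
Carried load = a(1 − B) = 1.063·(1 − 0.214988) = 1.063·0.785012 = 0.8345 E

Final: 0.8345 Erlangs


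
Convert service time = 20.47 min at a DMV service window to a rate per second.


μ = 1/(service time) in consistent units.
1 second = 0.0166667 min, so μ = 0.0166667/20.47 = 0.0008142 per second

Final: 0.0008142 /sec


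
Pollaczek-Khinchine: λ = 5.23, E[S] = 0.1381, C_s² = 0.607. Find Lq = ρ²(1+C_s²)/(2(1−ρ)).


ρ = λ·E[S] = 5.23·0.1381 = 0.7223
Lq = ρ²(1+C_s²)/(2(1−ρ)) = 0.5217·(1+0.607)/(2·0.2777)
= 0.5217·1.6070/0.5555 = 1.50919

Final: 1.50919


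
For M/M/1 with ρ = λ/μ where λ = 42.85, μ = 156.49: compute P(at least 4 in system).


ρ = 42.85/156.49 = 0.2738
P(N ≥ n) = ρ^n = 0.2738^4 = 0.005622

Final: 0.005622


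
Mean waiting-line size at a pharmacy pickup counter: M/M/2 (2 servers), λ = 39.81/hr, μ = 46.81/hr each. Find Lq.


a = λ/μ = 0.8505; ρ = a/2 = 0.4252
P₀ = 0.403283
Lq = P₀·a^c·ρ / (c!·(1−ρ)²) = 0.403283·0.72328·0.4252/(2·0.33036)
= 0.18772

Final: 0.18772


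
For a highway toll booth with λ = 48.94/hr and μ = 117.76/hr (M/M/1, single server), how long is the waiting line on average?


ρ = 48.94/117.76 = 0.4156
Lq = ρ²/(1−ρ) = 0.1727/0.5844 = 0.2955

Final: 0.2955


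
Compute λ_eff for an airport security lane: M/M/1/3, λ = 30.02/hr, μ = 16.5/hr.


ρ = 1.8194; P_K = (1−ρ)ρ^3/(1−ρ^4) = 0.495596
λ_eff = λ(1 − P_K) = 30.02·(1 − 0.495596) = 30.02·0.504404 = 15.1422 /hr

Final: 15.1422 /hr


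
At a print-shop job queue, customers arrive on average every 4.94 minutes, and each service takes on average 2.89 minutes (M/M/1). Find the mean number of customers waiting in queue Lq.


λ = 60/4.94 = 12.1457 /hr
μ = 60/2.89 = 20.7612 /hr
ρ = λ/μ = 12.1457/20.7612 = 0.5850
Lq = ρ²/(1−ρ) = 0.3422/0.4150 = 0.8247

Final: 0.8247


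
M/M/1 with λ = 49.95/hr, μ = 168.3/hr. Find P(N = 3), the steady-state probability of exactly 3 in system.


ρ = 49.95/168.3 = 0.2968
P_n = (1−ρ)·ρ^n = (1 − 0.2968)·0.2968^3 = 0.7032·0.026143 = 0.018384

Final: 0.018384


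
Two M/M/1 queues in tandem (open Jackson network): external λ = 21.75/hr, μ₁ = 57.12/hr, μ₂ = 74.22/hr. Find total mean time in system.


Each node sees arrival rate λ = 21.75/hr (tandem ⇒ throughput preserved).
W₁ = 1/(μ₁−λ) = 1/(57.12−21.75) = 0.02827 hr
W₂ = 1/(μ₂−λ) = 1/(74.22−21.75) = 0.01906 hr
W_total = W₁ + W₂ = 0.02827 + 0.01906 = 0.04733 hr

Final: 0.04733 hr


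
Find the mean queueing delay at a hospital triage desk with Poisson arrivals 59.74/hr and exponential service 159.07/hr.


ρ = 59.74/159.07 = 0.3756
Wq = ρ/(μ−λ) = 0.3756/(159.07 − 59.74) = 0.3756/99.33 = 0.003781 hr

Final: 0.003781 hr


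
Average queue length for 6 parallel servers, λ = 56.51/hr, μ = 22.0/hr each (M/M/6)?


a = λ/μ = 2.5686; ρ = a/6 = 0.4281
P₀ = 0.076130
Lq = P₀·a^c·ρ / (c!·(1−ρ)²) = 0.076130·287.22071·0.4281/(720·0.32706)
= 0.03975

Final: 0.03975


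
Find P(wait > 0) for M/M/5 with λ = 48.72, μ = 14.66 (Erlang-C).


a = λ/μ = 3.3233; ρ = a/5 = 0.6647
P₀ = 0.032134 (from M/M/c formula)
C(c,a) = [a^c/(c!(1−ρ))]·P₀ = [405.38395/(120·0.3353)]·0.032134
= 10.07413·0.032134 = 0.323722

Final: 0.323722


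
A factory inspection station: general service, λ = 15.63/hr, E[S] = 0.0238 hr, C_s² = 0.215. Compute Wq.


ρ = λ·E[S] = 15.63·0.0238 = 0.3720
E[S²] = E[S]²(1+C_s²) = 0.0238²·(1+0.215) = 0.0006882
Wq = λ·E[S²]/(2(1−ρ)) = 15.63·0.0006882/(2·0.6280) = 0.008564 hr

Final: 0.008564 hr


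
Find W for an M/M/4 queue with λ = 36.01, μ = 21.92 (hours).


a = 1.6428; ρ = 0.4107; P₀ = 0.190619
Lq = P₀·a^c·ρ/(c!(1−ρ)²) = 0.06841
Wq = Lq/λ = 0.06841/36.01 = 0.001900 hr
W = Wq + 1/μ = 0.001900 + 0.04562 = 0.04752 hr

Final: 0.04752 hr


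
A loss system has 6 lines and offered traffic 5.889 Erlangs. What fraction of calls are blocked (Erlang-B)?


B(c,a) = (a^c/c!) / Σ_{k=0}^{c} a^k/k!
a^6/6! = 57.931774
Σ terms (k=0..6): 1.00000 + 5.88900 + 17.34016 + 34.03874 + 50.11353 + 59.02371 + 57.93177 = 225.336910
B = 57.931774/225.336910 = 0.257090

Final: 0.257090


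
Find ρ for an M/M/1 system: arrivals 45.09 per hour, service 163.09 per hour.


ρ = λ/μ = 45.09/163.09 = 0.2765

Final: 0.2765


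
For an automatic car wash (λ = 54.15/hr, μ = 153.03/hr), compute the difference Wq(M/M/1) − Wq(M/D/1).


ρ = 54.15/153.03 = 0.3539
Wq(M/M/1) = ρ/(μ−λ) = 0.3539/98.88 = 0.003579 hr
Wq(M/D/1) = ρ/(2(μ−λ)) = 0.001789 hr
Savings = 0.003579 − 0.001789 = 0.001789 hr

Final: 0.001789 hr


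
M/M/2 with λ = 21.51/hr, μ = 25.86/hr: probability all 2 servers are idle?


a = λ/μ = 21.51/25.86 = 0.8318; ρ = a/c = 0.4159
Σ_{k=0}^{1} a^k/k! (terms k=0..1) = 1.00000 + 0.83179 = 1.83179
Tail: a^2/(2!(1−ρ)) = 0.69187/(2·0.5841) = 0.59225
P₀ = 1/(1.83179 + 0.59225) = 1/2.42403 = 0.412536

Final: 0.412536


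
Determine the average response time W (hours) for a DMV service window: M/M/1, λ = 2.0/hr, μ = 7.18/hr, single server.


W = 1/(μ−λ) = 1/(7.18 − 2.0) = 1/5.18 = 0.1931 hr

Final: 0.1931 hr


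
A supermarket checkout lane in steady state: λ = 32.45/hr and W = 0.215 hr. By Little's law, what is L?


L = λW = 32.45·0.215 = 6.9768

Final: 6.9768


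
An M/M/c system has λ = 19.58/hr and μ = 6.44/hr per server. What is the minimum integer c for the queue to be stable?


Stability requires cμ > λ ⇔ c > λ/μ.
λ/μ = 19.58/6.44 = 3.0404
Minimum integer c = ⌊3.0404⌋ + 1 = 4
Check: 4·6.44 = 25.76 > 19.58, while 3·6.44 = 19.32 ≤ 19.58

Final: 4 servers


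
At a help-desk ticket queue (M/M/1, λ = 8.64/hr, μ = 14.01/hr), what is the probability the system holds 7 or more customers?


ρ = 8.64/14.01 = 0.6167
P(N ≥ n) = ρ^n = 0.6167^7 = 0.033926

Final: 0.033926


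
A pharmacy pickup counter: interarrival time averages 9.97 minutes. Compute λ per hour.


λ = 1/(interarrival time) in consistent units.
1 hour = 60 min, so λ = 60/9.97 = 6.0181 per hour

Final: 6.0181 /hr


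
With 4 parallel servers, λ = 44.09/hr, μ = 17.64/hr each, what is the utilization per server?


ρ = λ/(cμ) = 44.09/(4·17.64) = 44.09/70.56 = 0.6249

Final: 0.6249


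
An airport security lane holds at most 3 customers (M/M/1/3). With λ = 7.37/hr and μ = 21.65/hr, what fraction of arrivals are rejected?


ρ = λ/μ = 7.37/21.65 = 0.3404
P_K = (1−ρ)ρ^K/(1−ρ^(K+1)) = (0.6596·0.039448)/(1 − 0.013429)
= 0.026020/0.986571 = 0.026374

Final: 0.026374
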